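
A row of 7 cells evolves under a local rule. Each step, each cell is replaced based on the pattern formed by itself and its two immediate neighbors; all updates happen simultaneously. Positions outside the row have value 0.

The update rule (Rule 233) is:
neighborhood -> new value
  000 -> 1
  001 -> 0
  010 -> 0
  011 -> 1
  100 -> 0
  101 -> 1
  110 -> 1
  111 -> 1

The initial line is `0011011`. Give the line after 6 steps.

0111111

1011111
0111111
0111111  (fixed point — unchanged through step 6)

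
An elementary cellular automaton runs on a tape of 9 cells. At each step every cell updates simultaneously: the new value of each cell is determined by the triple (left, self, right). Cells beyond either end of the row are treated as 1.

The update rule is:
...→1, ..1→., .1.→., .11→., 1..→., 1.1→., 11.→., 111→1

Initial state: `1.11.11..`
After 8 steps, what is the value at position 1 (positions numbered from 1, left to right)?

step 1: .........
step 2: .1111111.
step 3: ..11111..
step 4: ...111...
step 5: .1..1..1.
step 6: .........  (repeats step 1; period 5)
step 8: ..11111..
position 1 holds .

.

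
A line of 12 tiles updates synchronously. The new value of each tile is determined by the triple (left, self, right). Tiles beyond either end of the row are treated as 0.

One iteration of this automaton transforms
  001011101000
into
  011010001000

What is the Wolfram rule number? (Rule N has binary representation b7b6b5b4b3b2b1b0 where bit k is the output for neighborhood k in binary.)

position 5: 111 → 0  (bit 7 = 0)
position 6: 110 → 0  (bit 6 = 0)
position 3: 101 → 0  (bit 5 = 0)
position 9: 100 → 0  (bit 4 = 0)
position 4: 011 → 1  (bit 3 = 1)
position 2: 010 → 1  (bit 2 = 1)
position 1: 001 → 1  (bit 1 = 1)
position 0: 000 → 0  (bit 0 = 0)
bits b7..b0 = 00001110 = 14

14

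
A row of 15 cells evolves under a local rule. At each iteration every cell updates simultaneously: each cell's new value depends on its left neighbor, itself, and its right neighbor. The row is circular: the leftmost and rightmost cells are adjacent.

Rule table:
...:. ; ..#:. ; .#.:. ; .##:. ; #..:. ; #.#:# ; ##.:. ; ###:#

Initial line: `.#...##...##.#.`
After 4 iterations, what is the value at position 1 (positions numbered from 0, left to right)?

iteration 1: ............#..
iteration 2: ...............
iteration 3: ...............  (fixed point — unchanged through iteration 4)
position 1 holds .

.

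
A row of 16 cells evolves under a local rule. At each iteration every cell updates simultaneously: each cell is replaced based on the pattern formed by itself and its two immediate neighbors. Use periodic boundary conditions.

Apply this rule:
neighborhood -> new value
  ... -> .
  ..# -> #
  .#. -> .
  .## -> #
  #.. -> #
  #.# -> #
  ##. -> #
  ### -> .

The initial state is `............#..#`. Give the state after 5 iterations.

iteration 1: #..........#.##.
iteration 2: .#........#.####
iteration 3: #.#......#.##..#
iteration 4: ##.#....#.######
iteration 5: .##.#..#.##.....

.##.#..#.##.....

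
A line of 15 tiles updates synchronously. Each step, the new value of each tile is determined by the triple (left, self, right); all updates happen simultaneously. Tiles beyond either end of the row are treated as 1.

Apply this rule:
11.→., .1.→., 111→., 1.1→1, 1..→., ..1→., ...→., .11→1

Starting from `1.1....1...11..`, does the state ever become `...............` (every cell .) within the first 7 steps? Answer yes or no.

yes

.1.........1...
1..............
...............
all cells are . at step 3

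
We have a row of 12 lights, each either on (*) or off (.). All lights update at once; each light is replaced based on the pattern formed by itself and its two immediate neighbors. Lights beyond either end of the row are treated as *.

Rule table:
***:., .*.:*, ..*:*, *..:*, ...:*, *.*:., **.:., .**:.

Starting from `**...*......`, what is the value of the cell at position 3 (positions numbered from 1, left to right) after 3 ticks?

*

..**********
**..........
..**********
position 3 holds *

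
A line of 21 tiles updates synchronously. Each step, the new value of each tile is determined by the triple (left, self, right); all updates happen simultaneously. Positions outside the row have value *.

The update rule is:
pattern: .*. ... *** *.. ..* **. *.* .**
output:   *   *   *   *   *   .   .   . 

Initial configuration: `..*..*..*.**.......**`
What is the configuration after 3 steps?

*********...*******.*
********.***.*****...
*******...*...***.***

*******...*...***.***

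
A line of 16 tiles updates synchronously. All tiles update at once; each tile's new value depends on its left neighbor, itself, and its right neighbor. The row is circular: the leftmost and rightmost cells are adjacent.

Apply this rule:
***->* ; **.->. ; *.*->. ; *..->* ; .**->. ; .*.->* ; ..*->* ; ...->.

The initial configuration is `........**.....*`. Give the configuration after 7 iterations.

*......*..*...**
.*....******.*.*
.**..*.****..*.*
...***..**.***.*
*.*.*.**....*..*
..*.*...*..****.
.**.**.****.**.*

.**.**.****.**.*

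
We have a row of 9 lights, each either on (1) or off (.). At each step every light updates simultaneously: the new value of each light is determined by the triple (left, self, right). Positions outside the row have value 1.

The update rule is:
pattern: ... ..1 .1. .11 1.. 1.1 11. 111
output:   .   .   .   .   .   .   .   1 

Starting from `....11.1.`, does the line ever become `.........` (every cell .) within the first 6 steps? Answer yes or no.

.........
all cells are . at step 1

yes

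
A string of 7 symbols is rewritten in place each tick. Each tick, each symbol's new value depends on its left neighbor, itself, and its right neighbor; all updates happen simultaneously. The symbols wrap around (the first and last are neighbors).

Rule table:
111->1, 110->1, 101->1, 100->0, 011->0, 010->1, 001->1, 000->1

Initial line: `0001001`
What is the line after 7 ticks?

0111011
1011101
1101110
0110111
1011011
1101101
1110110

1110110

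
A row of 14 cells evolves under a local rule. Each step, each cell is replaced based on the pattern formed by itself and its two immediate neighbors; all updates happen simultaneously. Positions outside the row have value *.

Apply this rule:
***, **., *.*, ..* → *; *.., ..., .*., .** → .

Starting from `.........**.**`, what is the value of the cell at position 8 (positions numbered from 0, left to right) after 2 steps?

........*.**.*
.......*.*.**.
position 8 holds .

.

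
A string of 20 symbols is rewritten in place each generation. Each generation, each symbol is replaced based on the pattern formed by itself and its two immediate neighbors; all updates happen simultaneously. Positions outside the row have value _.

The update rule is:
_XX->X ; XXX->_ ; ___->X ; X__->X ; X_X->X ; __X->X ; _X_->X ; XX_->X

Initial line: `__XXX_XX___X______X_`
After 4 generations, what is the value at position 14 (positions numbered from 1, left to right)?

_

generation 1: XXX_XXXXXXXXXXXXXXXX
generation 2: X_XXX______________X
generation 3: XXX_XXXXXXXXXXXXXXXX  (repeats generation 1; period 2)
generation 4: X_XXX______________X
position 14 holds _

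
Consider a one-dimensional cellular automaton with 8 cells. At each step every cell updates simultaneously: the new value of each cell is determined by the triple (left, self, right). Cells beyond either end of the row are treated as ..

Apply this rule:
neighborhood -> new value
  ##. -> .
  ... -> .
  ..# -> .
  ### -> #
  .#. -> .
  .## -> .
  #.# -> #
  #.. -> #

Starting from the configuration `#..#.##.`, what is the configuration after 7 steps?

.#..#..#
..#..#..
...#..#.
....#..#
.....#..
......#.
.......#

.......#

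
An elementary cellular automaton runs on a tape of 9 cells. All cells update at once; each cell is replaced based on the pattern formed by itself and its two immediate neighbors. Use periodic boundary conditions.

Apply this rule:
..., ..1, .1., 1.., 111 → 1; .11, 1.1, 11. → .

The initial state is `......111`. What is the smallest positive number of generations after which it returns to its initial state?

111111.1.
.1111..1.
1.11.1111
......111

4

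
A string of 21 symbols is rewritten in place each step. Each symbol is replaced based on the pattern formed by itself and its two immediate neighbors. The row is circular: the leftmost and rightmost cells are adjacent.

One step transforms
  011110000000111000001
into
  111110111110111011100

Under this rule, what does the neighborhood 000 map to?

At position 6 the neighborhood is 000; the next row has 1 there.

1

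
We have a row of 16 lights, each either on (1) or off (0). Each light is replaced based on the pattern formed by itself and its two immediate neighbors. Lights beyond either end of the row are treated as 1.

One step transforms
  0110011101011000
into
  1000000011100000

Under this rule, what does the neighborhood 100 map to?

At position 3 the neighborhood is 100; the next row has 0 there.

0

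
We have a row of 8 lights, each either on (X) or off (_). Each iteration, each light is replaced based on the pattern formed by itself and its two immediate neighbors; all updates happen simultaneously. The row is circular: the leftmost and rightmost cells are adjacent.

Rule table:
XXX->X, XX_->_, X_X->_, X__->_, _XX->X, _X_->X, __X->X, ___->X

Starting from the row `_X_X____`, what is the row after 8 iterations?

_XX__XX_

iteration 1: XX_X_XXX
iteration 2: X__X_XXX
iteration 3: __XX_XXX
iteration 4: _XX__XX_
iteration 5: XX__XX__
iteration 6: X__XX__X
iteration 7: __XX__XX
iteration 8: _XX__XX_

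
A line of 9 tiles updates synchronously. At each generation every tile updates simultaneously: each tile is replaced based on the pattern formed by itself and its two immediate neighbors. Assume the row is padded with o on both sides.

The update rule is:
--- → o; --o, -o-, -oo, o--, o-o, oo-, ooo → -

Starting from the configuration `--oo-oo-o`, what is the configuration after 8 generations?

-ooooooo-

---------
-ooooooo-
---------  (repeats generation 1; period 2)
generation 8: -ooooooo-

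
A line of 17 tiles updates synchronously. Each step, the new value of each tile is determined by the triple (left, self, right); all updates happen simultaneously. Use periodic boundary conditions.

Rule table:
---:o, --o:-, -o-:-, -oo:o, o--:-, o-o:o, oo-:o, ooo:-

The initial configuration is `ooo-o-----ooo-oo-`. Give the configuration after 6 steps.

step 1: o-oo--ooo-o-ooooo
step 2: oooo--o-oo-oo----
step 3: o--o---oooooo-oo-
step 4: -----o-o----ooooo
step 5: -ooo--o--oo-o---o
step 6: oo-o-----ooo--o--

oo-o-----ooo--o--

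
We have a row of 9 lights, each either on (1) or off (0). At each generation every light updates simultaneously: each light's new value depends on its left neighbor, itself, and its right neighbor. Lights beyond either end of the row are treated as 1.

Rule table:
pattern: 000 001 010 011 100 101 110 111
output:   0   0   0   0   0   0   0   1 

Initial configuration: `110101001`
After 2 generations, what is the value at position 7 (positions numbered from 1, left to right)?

0

generation 1: 100000000
generation 2: 000000000
position 7 holds 0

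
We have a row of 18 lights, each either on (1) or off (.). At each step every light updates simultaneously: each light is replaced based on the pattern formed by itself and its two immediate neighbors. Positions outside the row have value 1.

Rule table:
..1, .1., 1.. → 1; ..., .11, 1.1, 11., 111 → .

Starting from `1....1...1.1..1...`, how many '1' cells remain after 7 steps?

.1..111.11.11111.1
.111..............
....1............1
1..111..........1.
.11...1........11.
...1.111......1...
1.11....1....111.1
count of 1: 8

8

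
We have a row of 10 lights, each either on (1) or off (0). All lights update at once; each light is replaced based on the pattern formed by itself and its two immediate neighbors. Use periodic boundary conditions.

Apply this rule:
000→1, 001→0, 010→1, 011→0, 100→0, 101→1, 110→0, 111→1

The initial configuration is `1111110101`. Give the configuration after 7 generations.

1111101110

generation 1: 1111101110
generation 2: 0111010101
generation 3: 1010111111
generation 4: 0111011111
generation 5: 1010101110
generation 6: 1111110101  (repeats generation 0; period 6)
generation 7: 1111101110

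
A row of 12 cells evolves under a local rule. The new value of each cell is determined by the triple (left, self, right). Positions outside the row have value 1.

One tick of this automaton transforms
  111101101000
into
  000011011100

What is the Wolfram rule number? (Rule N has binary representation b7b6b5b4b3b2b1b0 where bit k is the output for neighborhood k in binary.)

position 0: 111 → 0  (bit 7 = 0)
position 3: 110 → 0  (bit 6 = 0)
position 4: 101 → 1  (bit 5 = 1)
position 9: 100 → 1  (bit 4 = 1)
position 5: 011 → 1  (bit 3 = 1)
position 8: 010 → 1  (bit 2 = 1)
position 11: 001 → 0  (bit 1 = 0)
position 10: 000 → 0  (bit 0 = 0)
bits b7..b0 = 00111100 = 60

60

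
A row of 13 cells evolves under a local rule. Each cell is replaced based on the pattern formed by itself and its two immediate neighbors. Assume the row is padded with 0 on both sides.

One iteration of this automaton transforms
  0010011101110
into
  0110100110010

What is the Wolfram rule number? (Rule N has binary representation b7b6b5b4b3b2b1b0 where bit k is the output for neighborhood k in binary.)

102

position 6: 111 → 0  (bit 7 = 0)
position 7: 110 → 1  (bit 6 = 1)
position 8: 101 → 1  (bit 5 = 1)
position 3: 100 → 0  (bit 4 = 0)
position 5: 011 → 0  (bit 3 = 0)
position 2: 010 → 1  (bit 2 = 1)
position 1: 001 → 1  (bit 1 = 1)
position 0: 000 → 0  (bit 0 = 0)
bits b7..b0 = 01100110 = 102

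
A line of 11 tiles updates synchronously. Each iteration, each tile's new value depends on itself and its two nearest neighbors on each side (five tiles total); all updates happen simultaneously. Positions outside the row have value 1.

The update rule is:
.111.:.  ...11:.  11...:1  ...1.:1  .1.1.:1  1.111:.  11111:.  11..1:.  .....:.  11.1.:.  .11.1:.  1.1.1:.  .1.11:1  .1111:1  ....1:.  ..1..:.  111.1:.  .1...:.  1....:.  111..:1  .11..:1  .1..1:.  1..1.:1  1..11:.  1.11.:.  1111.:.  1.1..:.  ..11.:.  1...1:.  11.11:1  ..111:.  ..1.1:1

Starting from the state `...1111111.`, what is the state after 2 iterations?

1...1.....1
11.1.......

11.1.......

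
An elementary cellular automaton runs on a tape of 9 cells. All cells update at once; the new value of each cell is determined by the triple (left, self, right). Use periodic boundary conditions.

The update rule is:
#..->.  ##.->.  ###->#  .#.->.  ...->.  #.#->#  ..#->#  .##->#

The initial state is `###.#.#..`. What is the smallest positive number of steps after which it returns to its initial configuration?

9

##.#.#..#
#.#.#..##
.#.#..###
#.#..###.
.#..###.#
#..###.#.
..###.#.#
.###.#.#.
###.#.#..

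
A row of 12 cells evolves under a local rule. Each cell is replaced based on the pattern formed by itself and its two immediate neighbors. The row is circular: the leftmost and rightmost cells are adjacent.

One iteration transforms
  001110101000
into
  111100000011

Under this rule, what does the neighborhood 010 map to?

At position 6 the neighborhood is 010; the next row has 0 there.

0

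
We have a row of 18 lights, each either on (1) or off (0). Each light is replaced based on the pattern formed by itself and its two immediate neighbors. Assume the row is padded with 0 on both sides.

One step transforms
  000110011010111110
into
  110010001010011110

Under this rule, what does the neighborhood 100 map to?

At position 5 the neighborhood is 100; the next row has 0 there.

0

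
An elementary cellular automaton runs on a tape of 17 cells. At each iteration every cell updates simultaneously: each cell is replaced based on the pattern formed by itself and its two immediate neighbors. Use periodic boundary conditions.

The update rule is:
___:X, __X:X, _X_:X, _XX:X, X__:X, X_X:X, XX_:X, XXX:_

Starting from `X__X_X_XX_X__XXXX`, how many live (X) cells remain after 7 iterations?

XXXXXXXXXXXXXX___
X____________XXXX
XXXXXXXXXXXXXX___  (repeats iteration 1; period 2)
iteration 7: XXXXXXXXXXXXXX___
count of X: 14

14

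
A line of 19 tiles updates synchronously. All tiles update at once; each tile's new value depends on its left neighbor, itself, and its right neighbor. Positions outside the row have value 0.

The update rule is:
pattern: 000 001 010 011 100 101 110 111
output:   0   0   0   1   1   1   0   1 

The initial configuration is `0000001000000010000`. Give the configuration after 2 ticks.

0000000010000000100

tick 1: 0000000100000001000
tick 2: 0000000010000000100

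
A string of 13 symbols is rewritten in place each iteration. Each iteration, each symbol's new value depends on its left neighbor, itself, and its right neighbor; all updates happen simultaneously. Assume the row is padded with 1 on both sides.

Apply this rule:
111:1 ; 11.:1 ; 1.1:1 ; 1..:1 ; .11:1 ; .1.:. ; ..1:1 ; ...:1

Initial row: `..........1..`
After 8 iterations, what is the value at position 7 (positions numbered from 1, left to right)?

1

1111111111.11
1111111111111
1111111111111  (fixed point — unchanged through iteration 8)
position 7 holds 1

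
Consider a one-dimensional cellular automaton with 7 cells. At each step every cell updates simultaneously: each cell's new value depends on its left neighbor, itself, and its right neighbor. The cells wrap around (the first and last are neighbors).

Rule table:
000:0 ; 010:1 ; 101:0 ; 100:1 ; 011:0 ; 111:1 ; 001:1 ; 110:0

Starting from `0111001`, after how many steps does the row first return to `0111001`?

7

0010111
1110010
0101110
1100101
1011100
1001011
0111001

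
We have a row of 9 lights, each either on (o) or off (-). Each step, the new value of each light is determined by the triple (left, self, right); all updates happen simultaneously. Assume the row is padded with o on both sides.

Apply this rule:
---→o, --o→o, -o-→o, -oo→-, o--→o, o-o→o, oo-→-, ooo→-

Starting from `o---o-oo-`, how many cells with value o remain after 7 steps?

-ooooo--o
o-----oo-
-ooooo--o  (repeats step 1; period 2)
step 7: -ooooo--o
count of o: 6

6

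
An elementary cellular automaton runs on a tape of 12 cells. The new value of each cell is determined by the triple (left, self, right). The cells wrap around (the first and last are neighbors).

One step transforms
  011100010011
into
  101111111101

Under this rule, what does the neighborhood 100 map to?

At position 4 the neighborhood is 100; the next row has 1 there.

1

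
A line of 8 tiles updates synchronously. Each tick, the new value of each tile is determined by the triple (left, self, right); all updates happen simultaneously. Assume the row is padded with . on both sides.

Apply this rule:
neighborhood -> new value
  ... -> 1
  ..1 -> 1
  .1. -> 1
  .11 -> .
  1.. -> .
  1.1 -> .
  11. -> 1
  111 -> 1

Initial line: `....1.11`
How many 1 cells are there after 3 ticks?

5

tick 1: 11111..1
tick 2: .1111.11
tick 3: 1.111..1
count of 1: 5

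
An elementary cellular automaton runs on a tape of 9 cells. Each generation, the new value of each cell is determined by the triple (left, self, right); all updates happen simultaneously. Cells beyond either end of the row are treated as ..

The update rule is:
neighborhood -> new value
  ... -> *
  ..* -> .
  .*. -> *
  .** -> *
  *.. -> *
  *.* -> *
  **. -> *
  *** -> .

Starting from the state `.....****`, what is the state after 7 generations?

****.*..*
*..****.*
**.*..***
*****.*.*
*...*****
***.*...*
*.*****.*

*.*****.*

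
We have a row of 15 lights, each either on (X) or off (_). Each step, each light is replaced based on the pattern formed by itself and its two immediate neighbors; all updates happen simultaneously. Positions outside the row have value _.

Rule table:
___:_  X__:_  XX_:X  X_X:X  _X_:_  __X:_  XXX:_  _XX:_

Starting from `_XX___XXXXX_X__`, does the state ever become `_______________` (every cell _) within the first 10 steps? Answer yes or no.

__X_______XX___
___________X___
_______________
all cells are _ at step 3

yes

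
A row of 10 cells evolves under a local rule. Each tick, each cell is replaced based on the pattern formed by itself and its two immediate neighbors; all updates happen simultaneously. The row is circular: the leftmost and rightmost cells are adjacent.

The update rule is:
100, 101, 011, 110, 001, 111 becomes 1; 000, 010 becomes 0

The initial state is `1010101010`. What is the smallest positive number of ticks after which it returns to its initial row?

0101010101
1010101010

2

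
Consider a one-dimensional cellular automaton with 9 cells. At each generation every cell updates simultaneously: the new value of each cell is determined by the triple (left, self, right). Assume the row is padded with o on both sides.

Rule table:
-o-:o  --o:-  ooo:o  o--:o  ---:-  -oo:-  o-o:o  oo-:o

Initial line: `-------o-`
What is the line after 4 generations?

generation 1: o------oo
generation 2: oo------o
generation 3: ooo------
generation 4: oooo-----

oooo-----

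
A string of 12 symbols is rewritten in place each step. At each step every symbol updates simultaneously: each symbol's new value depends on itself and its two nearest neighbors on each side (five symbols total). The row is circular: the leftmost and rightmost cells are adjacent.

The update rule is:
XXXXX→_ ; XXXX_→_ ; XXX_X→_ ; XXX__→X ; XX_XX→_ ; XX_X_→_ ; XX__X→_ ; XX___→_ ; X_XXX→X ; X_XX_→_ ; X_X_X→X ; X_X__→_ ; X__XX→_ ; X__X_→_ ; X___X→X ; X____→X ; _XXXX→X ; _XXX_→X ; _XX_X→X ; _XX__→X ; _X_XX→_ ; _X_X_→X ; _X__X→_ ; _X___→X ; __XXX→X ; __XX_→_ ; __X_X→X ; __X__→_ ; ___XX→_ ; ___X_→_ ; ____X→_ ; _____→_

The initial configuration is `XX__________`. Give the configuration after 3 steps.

__X__X_X____

_X_X________
_XX_XX______
__X__X_X____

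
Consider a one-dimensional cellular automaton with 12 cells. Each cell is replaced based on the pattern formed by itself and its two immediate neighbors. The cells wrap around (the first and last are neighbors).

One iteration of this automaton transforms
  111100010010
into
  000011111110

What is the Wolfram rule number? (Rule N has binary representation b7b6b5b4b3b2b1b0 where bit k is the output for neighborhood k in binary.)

23

position 1: 111 → 0  (bit 7 = 0)
position 3: 110 → 0  (bit 6 = 0)
position 11: 101 → 0  (bit 5 = 0)
position 4: 100 → 1  (bit 4 = 1)
position 0: 011 → 0  (bit 3 = 0)
position 7: 010 → 1  (bit 2 = 1)
position 6: 001 → 1  (bit 1 = 1)
position 5: 000 → 1  (bit 0 = 1)
bits b7..b0 = 00010111 = 23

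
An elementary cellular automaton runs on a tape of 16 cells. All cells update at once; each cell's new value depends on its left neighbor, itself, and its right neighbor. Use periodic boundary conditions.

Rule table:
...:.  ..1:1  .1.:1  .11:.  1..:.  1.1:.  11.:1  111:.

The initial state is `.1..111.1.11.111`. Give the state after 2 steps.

.1.1..1.1..1...1
.1.1.11.1.11..11

.1.1.11.1.11..11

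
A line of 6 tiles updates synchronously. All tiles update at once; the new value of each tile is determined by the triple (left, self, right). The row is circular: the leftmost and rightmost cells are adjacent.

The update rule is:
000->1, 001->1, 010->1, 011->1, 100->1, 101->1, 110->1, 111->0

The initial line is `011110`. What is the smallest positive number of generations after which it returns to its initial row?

2

110011
011110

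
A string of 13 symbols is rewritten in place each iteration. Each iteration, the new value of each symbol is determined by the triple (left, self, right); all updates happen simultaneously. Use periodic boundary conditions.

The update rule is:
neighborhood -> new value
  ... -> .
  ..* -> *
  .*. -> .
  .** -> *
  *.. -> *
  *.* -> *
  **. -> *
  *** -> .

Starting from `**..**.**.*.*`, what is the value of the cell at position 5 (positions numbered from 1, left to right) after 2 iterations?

.

iteration 1: .*********.**
iteration 2: **.......****
position 5 holds .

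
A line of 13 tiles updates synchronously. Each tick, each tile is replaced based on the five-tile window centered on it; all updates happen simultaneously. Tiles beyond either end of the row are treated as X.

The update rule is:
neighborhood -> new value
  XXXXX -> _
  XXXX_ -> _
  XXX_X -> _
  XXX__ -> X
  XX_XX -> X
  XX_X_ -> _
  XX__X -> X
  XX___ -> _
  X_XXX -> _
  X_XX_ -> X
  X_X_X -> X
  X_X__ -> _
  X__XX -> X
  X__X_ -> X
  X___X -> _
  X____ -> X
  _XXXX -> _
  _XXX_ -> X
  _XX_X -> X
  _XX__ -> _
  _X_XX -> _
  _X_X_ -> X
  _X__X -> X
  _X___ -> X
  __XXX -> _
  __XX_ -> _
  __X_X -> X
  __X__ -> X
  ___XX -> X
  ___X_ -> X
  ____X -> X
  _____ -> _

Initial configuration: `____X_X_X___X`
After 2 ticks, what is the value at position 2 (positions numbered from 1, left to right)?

_

_XXXXXXX_X_X_
X________XXX_
position 2 holds _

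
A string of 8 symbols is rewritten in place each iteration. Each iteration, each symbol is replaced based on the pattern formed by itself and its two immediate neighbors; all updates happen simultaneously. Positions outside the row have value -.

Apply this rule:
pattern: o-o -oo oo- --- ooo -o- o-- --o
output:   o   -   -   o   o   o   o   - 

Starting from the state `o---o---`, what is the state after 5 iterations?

ooo-oooo
-o-o-oo-
-oooo--o
--oo-o-o
o---oooo

o---oooo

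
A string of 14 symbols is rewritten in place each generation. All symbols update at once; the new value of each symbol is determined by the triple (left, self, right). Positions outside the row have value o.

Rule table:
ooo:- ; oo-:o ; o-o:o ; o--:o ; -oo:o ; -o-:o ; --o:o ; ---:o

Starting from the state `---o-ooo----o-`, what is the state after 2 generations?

-----ooo------

oooooo-ooooooo
-----ooo------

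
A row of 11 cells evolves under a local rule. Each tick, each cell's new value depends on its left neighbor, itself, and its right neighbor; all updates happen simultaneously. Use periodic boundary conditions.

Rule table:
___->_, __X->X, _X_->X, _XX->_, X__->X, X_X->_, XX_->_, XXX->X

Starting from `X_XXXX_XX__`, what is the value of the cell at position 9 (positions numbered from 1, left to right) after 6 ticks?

tick 1: X__XX____XX
tick 2: _XX__X__X_X
tick 3: ___XXXXXX_X
tick 4: X_X_XXXX__X
tick 5: __X__XX_XX_
tick 6: _XXXX_____X
position 9 holds _

_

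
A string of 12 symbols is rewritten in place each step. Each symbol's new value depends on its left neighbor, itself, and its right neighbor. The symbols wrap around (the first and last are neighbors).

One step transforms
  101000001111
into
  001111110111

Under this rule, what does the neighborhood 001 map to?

At position 7 the neighborhood is 001; the next row has 1 there.

1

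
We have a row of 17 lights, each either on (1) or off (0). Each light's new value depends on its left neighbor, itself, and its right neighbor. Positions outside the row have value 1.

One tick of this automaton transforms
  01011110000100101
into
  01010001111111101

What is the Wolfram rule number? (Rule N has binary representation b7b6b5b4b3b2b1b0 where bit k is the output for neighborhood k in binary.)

31

position 4: 111 → 0  (bit 7 = 0)
position 6: 110 → 0  (bit 6 = 0)
position 0: 101 → 0  (bit 5 = 0)
position 7: 100 → 1  (bit 4 = 1)
position 3: 011 → 1  (bit 3 = 1)
position 1: 010 → 1  (bit 2 = 1)
position 10: 001 → 1  (bit 1 = 1)
position 8: 000 → 1  (bit 0 = 1)
bits b7..b0 = 00011111 = 31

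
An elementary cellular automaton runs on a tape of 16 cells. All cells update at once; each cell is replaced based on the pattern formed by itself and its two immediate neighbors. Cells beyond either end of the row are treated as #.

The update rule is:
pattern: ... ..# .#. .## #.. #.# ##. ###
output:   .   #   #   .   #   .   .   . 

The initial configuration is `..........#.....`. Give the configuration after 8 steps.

step 1: #........###...#
step 2: .#......#...#.#.
step 3: .##....###.##.#.
step 4: ...#..#.......#.
step 5: #.######.....##.
step 6: ........#...#...
step 7: #......###.###.#
step 8: .#....#.........

.#....#.........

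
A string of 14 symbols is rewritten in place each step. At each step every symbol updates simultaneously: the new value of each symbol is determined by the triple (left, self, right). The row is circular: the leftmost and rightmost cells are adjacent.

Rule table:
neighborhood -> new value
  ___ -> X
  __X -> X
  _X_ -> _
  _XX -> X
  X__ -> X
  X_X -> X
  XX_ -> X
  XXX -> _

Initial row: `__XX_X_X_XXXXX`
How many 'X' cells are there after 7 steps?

XXXXX_X_XX___X
____XX_XXXXXXX
XXXXXXXX_____X
_______XXXXXXX
XXXXXXXX_____X  (repeats step 3; period 2)
step 7: XXXXXXXX_____X
count of X: 9

9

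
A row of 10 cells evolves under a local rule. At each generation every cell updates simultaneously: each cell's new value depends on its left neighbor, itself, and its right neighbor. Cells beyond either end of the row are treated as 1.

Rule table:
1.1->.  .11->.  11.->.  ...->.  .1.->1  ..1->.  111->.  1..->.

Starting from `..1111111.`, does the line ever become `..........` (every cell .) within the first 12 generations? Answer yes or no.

yes

..........
all cells are . at generation 1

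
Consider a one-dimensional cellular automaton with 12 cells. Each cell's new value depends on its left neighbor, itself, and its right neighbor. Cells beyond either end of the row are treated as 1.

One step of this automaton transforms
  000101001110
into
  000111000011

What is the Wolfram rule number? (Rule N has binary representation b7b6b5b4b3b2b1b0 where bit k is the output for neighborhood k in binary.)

100

position 9: 111 → 0  (bit 7 = 0)
position 10: 110 → 1  (bit 6 = 1)
position 4: 101 → 1  (bit 5 = 1)
position 0: 100 → 0  (bit 4 = 0)
position 8: 011 → 0  (bit 3 = 0)
position 3: 010 → 1  (bit 2 = 1)
position 2: 001 → 0  (bit 1 = 0)
position 1: 000 → 0  (bit 0 = 0)
bits b7..b0 = 01100100 = 100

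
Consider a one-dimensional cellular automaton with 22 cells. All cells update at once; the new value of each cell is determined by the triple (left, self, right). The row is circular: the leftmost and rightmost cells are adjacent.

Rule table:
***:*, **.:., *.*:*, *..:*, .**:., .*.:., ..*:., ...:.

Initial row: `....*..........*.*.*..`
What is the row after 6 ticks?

tick 1: .....*..........*.*.*.
tick 2: ......*..........*.*.*
tick 3: *......*..........*.*.
tick 4: .*......*..........*.*
tick 5: *.*......*..........*.
tick 6: .*.*......*..........*

.*.*......*..........*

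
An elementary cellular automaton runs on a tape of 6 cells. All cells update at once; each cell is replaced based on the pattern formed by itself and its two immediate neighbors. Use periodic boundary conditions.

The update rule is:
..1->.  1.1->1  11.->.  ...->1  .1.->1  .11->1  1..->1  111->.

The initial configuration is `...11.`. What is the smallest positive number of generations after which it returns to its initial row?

15

11.1.1
..1111
1.1...
11111.
1....1
.111.1
11..11
..1.1.
1.1111
.11...
.1.111
1111..
1...1.
111.11
...11.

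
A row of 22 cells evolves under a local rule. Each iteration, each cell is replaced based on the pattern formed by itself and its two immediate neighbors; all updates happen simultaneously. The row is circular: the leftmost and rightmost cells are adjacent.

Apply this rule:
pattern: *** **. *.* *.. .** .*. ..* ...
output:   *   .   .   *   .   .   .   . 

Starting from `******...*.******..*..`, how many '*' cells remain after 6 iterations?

5

.****.*.....****.*..*.
..**...*.....**...*..*
*...*...*......*...*..
.*...*...*......*...*.
..*...*...*......*...*
*..*...*...*......*...
count of *: 5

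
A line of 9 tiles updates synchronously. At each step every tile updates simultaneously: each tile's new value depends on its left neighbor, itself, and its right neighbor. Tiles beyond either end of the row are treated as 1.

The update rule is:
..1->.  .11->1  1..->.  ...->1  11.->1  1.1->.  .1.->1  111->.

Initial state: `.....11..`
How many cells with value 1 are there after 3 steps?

.111.11..
.1.1.11..
.1.1.11..
count of 1: 4

4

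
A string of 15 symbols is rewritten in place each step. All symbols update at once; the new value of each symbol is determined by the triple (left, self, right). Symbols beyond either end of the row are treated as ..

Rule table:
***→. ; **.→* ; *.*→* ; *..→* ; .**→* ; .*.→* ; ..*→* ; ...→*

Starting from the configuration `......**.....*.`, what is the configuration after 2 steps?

*.............*

***************
*.............*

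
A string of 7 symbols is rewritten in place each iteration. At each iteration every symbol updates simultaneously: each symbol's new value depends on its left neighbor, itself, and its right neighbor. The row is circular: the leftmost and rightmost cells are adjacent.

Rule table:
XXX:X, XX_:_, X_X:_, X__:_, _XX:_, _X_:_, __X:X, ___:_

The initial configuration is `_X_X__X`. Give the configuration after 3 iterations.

_____X_
____X__
___X___

___X___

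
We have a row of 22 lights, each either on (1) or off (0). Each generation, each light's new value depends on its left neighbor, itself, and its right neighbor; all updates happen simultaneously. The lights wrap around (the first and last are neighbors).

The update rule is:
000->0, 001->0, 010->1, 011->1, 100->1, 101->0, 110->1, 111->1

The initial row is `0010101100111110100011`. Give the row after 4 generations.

1010101110111110110011
1010101110111110111011
1010101110111110111011  (fixed point — unchanged through generation 4)

1010101110111110111011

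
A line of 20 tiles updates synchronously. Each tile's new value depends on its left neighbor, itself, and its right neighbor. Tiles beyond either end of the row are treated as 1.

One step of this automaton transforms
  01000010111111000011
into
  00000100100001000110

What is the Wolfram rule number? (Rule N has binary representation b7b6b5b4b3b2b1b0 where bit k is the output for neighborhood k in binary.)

position 9: 111 → 0  (bit 7 = 0)
position 13: 110 → 1  (bit 6 = 1)
position 0: 101 → 0  (bit 5 = 0)
position 2: 100 → 0  (bit 4 = 0)
position 8: 011 → 1  (bit 3 = 1)
position 1: 010 → 0  (bit 2 = 0)
position 5: 001 → 1  (bit 1 = 1)
position 3: 000 → 0  (bit 0 = 0)
bits b7..b0 = 01001010 = 74

74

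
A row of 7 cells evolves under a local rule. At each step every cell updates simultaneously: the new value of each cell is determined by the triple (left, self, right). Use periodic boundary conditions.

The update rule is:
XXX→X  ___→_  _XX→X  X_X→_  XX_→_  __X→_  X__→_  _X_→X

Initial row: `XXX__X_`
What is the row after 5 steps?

X____X_

step 1: XX___X_
step 2: X____X_
step 3: X____X_  (fixed point — unchanged through step 5)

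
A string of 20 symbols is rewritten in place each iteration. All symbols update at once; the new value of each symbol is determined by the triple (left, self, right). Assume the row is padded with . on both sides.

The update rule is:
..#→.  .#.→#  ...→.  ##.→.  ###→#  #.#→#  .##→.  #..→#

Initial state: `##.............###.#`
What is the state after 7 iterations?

..#.............#.##
..##............##..
....#.............#.
....##............##
......#.............
......##............
........#...........

........#...........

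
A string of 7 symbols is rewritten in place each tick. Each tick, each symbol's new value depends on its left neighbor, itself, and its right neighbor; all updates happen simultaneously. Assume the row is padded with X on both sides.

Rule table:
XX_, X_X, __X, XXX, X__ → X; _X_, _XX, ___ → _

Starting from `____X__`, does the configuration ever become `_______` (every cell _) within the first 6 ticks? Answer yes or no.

X__X_XX
XXX_X_X
XXXX_X_
XXXXX_X
XXXXXX_
XXXXXXX
tick 6 is XXXXXXX, still not uniform _

no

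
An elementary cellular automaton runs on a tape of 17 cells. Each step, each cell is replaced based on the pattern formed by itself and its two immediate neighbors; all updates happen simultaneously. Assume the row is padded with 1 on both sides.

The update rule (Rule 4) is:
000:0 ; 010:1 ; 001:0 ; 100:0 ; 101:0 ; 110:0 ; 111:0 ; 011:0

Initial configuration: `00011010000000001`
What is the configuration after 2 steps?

00000010000000000
00000010000000000

00000010000000000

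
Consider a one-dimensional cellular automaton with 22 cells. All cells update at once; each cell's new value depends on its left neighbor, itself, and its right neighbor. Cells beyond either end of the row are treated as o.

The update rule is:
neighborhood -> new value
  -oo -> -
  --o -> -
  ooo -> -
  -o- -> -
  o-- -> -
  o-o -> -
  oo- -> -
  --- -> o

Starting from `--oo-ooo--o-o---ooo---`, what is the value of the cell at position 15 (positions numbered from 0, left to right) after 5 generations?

--------------o-----o-
-oooooooooooo---ooo---
--------------o-----o-  (repeats generation 1; period 2)
generation 5: --------------o-----o-
position 15 holds -

-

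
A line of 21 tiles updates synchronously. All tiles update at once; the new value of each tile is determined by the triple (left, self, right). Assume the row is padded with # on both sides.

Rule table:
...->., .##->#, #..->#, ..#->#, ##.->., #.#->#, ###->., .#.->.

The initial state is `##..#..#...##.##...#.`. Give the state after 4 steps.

..##.##.#.##.##.#.#.#
###.##.#.##.##.#.#.##
...##.#.##.##.#.#.##.
#.##.#.##.##.#.#.##.#

#.##.#.##.##.#.#.##.#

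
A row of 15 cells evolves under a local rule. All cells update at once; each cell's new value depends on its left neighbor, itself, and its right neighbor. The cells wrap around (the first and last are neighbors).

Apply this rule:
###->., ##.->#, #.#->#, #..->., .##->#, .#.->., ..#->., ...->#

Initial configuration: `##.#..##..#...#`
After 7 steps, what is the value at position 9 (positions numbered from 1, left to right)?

.##...##....#.#
###.#.##.##..#.
#.##.######...#
######....#.#.#
.....#.##..#.##
.###..###...###
##.#..#.#.#.#.#
position 9 holds #

#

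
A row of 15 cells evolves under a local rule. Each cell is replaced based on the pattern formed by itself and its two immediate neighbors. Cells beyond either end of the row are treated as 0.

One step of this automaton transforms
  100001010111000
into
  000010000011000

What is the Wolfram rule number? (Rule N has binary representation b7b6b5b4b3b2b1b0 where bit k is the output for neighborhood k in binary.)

194

position 10: 111 → 1  (bit 7 = 1)
position 11: 110 → 1  (bit 6 = 1)
position 6: 101 → 0  (bit 5 = 0)
position 1: 100 → 0  (bit 4 = 0)
position 9: 011 → 0  (bit 3 = 0)
position 0: 010 → 0  (bit 2 = 0)
position 4: 001 → 1  (bit 1 = 1)
position 2: 000 → 0  (bit 0 = 0)
bits b7..b0 = 11000010 = 194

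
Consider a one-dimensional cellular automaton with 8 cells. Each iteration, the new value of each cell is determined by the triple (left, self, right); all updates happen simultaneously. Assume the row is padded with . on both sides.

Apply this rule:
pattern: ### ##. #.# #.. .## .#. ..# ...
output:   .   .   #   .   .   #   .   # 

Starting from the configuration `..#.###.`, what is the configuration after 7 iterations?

#.###...

#.##....
##...###
...#....
##.#.###
..###...
#.....##
#.###...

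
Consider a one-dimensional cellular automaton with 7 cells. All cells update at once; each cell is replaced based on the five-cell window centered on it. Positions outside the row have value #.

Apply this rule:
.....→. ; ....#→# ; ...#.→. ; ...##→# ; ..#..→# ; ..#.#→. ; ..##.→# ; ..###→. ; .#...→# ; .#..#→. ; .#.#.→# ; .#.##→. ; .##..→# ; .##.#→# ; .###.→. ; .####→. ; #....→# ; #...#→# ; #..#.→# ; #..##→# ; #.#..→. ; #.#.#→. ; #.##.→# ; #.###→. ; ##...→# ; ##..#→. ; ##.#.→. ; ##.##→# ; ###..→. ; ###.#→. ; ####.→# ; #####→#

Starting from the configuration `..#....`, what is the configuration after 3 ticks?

..#..##

.######
#..####
..#..##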